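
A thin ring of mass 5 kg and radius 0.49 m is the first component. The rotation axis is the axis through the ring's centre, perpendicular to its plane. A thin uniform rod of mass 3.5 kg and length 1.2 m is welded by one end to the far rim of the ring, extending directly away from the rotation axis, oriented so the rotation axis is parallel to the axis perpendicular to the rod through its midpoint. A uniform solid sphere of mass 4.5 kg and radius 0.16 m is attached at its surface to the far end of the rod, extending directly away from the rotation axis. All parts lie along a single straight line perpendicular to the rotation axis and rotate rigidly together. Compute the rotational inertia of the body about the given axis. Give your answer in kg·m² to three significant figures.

21.2

Thin ring: I_cm = MR² = (5)(0.49)² = 1.2005 kg·m²; axis through the centre, so I = 1.2005 kg·m².
Thin rod: I_cm = (1/12)ML² = (1/12)(3.5)(1.2)² = 0.42 kg·m²; centre at d = 0.49 + 0.6 = 1.09 m, so I = I_cm + Md² gives I = 0.42 + (3.5)(1.09)² = 4.5783 kg·m².
Solid sphere: I_cm = (2/5)MR² = (2/5)(4.5)(0.16)² = 0.04608 kg·m²; centre at d = 0.49 + 0.6 + 0.6 + 0.16 = 1.85 m, so I = I_cm + Md² gives I = 0.04608 + (4.5)(1.85)² = 15.447 kg·m².
Total I = 1.2005 + 4.5783 + 15.447 = 21.226 kg·m².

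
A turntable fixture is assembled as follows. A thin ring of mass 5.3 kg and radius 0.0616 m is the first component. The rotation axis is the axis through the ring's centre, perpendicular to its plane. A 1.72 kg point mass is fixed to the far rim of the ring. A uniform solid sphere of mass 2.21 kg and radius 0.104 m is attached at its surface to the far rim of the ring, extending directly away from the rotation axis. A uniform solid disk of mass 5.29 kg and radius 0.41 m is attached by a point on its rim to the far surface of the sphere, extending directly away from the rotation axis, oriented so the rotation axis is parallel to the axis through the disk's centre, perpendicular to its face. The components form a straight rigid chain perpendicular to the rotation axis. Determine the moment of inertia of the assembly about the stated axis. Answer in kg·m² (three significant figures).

Thin ring: I_cm = MR² = (5.3)(0.0616)² = 0.020111 kg·m²; axis through the centre, so I = 0.020111 kg·m².
Point mass: I_cm = 0; centre at d = 0.0616 m, so I = I_cm + Md² gives I = 0 + (1.72)(0.0616)² = 0.0065266 kg·m².
Solid sphere: I_cm = (2/5)MR² = (2/5)(2.21)(0.104)² = 0.0095613 kg·m²; centre at d = 0.0616 + 0.104 = 0.1656 m, so I = I_cm + Md² gives I = 0.0095613 + (2.21)(0.1656)² = 0.070167 kg·m².
Solid disk: I_cm = (1/2)MR² = (1/2)(5.29)(0.41)² = 0.44462 kg·m²; centre at d = 0.0616 + 0.104 + 0.104 + 0.41 = 0.6796 m, so I = I_cm + Md² gives I = 0.44462 + (5.29)(0.6796)² = 2.8878 kg·m².
Total I = 0.020111 + 0.0065266 + 0.070167 + 2.8878 = 2.9846 kg·m².

2.98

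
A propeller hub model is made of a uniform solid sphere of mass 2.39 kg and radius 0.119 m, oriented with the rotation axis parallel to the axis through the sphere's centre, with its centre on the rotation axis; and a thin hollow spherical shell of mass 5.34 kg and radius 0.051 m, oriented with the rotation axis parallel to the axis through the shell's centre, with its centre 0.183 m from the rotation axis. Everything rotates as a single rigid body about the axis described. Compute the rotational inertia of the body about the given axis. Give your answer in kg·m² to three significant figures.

Solid sphere: I_cm = (2/5)MR² = (2/5)(2.39)(0.119)² = 0.013538 kg·m²; axis through the centre, so I = 0.013538 kg·m².
Spherical shell: I_cm = (2/3)MR² = (2/3)(5.34)(0.051)² = 0.0092596 kg·m²; centre at d = 0.183 m, so I = I_cm + Md² gives I = 0.0092596 + (5.34)(0.183)² = 0.18809 kg·m².
Total I = 0.013538 + 0.18809 = 0.20163 kg·m².

0.202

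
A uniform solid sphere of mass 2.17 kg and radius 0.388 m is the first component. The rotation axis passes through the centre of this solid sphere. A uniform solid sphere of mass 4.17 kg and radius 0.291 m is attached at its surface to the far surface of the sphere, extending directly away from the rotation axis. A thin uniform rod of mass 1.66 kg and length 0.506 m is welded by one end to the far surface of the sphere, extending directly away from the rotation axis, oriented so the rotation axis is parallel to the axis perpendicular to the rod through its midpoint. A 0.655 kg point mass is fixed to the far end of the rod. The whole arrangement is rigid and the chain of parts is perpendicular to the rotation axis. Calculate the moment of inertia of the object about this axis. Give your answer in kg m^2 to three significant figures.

6.14

Solid sphere: I_cm = (2/5)MR² = (2/5)(2.17)(0.388)² = 0.13067 kg m^2; axis through the centre, so I = 0.13067 kg m^2.
Solid sphere: I_cm = (2/5)MR² = (2/5)(4.17)(0.291)² = 0.14125 kg m^2; centre at d = 0.388 + 0.291 = 0.679 m, so I = I_cm + Md² gives I = 0.14125 + (4.17)(0.679)² = 2.0638 kg m^2.
Thin rod: I_cm = (1/12)ML² = (1/12)(1.66)(0.506)² = 0.035418 kg m^2; centre at d = 0.388 + 0.291 + 0.291 + 0.253 = 1.223 m, so I = I_cm + Md² gives I = 0.035418 + (1.66)(1.223)² = 2.5183 kg m^2.
Point mass: I_cm = 0; centre at d = 0.388 + 0.291 + 0.291 + 0.253 + 0.253 = 1.476 m, so I = I_cm + Md² gives I = 0 + (0.655)(1.476)² = 1.427 kg m^2.
Total I = 0.13067 + 2.0638 + 2.5183 + 1.427 = 6.1398 kg m^2.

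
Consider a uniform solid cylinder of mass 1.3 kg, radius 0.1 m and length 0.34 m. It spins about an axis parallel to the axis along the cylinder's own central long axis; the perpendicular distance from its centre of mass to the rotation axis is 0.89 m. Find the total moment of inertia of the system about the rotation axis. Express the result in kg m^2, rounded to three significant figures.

I_cm = (1/2)MR² = (1/2)(1.3)(0.1)² = 0.0065 kg m^2; centre at d = 0.89 m, so the parallel axis theorem gives I = 0.0065 + (1.3)(0.89)² = 1.0362 kg m^2.

1.04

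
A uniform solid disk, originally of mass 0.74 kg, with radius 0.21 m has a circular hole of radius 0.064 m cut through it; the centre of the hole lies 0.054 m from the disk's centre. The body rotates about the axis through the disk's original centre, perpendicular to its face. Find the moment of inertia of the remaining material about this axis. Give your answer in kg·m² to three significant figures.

0.0160

Unpierced body about its centre: I₀ = (1/2)MR² = (1/2)(0.74)(0.21)² = 0.016317 kg·m².
The removed disk has mass m = M·(r/R)² = (0.74)(0.064/0.21)² = 0.068731 kg (same uniform areal density).
Its moment of inertia about the rotation axis (parallel-axis theorem): I_hole = (1/2)mr² + md² = (1/2)(0.068731)(0.064)² + (0.068731)(0.054)² = 0.00034118 kg·m².
Treating the hole as negative mass, I = I₀ − I_hole = 0.016317 − 0.00034118 = 0.015976 kg·m².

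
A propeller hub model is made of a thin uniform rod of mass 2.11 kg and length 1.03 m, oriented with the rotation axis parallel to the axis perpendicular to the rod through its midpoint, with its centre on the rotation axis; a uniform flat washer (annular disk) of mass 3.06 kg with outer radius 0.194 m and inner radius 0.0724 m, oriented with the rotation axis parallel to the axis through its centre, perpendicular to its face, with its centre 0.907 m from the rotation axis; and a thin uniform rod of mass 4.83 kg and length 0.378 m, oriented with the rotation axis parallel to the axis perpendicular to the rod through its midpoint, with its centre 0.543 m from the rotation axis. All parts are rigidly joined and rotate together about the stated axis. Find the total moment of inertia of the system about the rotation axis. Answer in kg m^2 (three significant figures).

4.25

Thin rod: I_cm = (1/12)ML² = (1/12)(2.11)(1.03)² = 0.18654 kg m^2; axis through the centre, so I = 0.18654 kg m^2.
Annular disk: I_cm = (1/2)M(R²+r²) = (1/2)(3.06)[(0.194)² + (0.0724)²] = 0.065603 kg m^2; centre at d = 0.907 m, so the parallel axis theorem gives I = 0.065603 + (3.06)(0.907)² = 2.5829 kg m^2.
Thin rod: I_cm = (1/12)ML² = (1/12)(4.83)(0.378)² = 0.057511 kg m^2; centre at d = 0.543 m, so the parallel axis theorem gives I = 0.057511 + (4.83)(0.543)² = 1.4816 kg m^2.
Total I = 0.18654 + 2.5829 + 1.4816 = 4.2511 kg m^2.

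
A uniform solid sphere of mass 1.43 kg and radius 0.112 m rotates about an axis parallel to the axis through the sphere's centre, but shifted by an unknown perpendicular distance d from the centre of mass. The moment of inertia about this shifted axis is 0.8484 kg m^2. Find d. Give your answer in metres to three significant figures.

0.767

About the centre-of-mass axis, I_cm = (2/5)MR² = (2/5)(1.43)(0.112)² = 0.0071752 kg m^2.
Parallel axis theorem: I = I_cm + Md², so Md² = 0.8484 − 0.0071752 = 0.84122 kg m^2.
d = √(0.84122 / 1.43) = 0.76699 m.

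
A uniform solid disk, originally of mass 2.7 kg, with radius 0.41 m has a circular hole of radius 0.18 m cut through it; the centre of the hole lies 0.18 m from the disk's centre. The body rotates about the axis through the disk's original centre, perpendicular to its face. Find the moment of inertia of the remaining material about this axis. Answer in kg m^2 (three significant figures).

Unpierced body about its centre: I₀ = (1/2)MR² = (1/2)(2.7)(0.41)² = 0.22693 kg m^2.
The removed disk has mass m = M·(r/R)² = (2.7)(0.18/0.41)² = 0.5204 kg (same uniform areal density).
Its moment of inertia about the rotation axis (parallel-axis theorem): I_hole = (1/2)mr² + md² = (1/2)(0.5204)(0.18)² + (0.5204)(0.18)² = 0.025292 kg m^2.
Treating the hole as negative mass, I = I₀ − I_hole = 0.22693 − 0.025292 = 0.20164 kg m^2.

0.202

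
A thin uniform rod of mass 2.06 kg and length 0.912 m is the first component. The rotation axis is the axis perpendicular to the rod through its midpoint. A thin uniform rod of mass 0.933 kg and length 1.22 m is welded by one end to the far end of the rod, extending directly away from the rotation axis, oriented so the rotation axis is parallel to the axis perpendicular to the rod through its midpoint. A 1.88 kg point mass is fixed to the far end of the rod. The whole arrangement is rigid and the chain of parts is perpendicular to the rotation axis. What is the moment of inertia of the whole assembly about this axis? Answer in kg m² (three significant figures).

6.60

Thin rod: I_cm = (1/12)ML² = (1/12)(2.06)(0.912)² = 0.14278 kg m²; axis through the centre, so I = 0.14278 kg m².
Thin rod: I_cm = (1/12)ML² = (1/12)(0.933)(1.22)² = 0.11572 kg m²; centre at d = 0.456 + 0.61 = 1.066 m, so I = I_cm + Md² gives I = 0.11572 + (0.933)(1.066)² = 1.1759 kg m².
Point mass: I_cm = 0; centre at d = 0.456 + 0.61 + 0.61 = 1.676 m, so I = I_cm + Md² gives I = 0 + (1.88)(1.676)² = 5.2809 kg m².
Total I = 0.14278 + 1.1759 + 5.2809 = 6.5996 kg m².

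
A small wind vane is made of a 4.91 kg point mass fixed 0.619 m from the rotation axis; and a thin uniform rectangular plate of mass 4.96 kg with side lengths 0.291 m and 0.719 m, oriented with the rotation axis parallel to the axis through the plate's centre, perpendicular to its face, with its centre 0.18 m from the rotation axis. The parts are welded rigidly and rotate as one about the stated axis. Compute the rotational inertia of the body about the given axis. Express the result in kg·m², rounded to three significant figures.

2.29

Point mass: I_cm = 0; centre at d = 0.619 m, so I = I_cm + Md² gives I = 0 + (4.91)(0.619)² = 1.8813 kg·m².
Rectangular plate: I_cm = (1/12)M(a²+b²) = (1/12)(4.96)[(0.291)² + (0.719)²] = 0.24868 kg·m²; centre at d = 0.18 m, so I = I_cm + Md² gives I = 0.24868 + (4.96)(0.18)² = 0.40938 kg·m².
Total I = 1.8813 + 0.40938 = 2.2907 kg·m².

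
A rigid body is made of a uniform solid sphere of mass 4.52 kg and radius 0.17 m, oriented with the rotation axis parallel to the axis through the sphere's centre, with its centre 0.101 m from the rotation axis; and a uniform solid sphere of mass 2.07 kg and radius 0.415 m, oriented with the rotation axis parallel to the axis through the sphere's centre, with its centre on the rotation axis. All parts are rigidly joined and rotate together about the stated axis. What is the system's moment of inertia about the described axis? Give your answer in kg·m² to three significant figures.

0.241

Solid sphere: I_cm = (2/5)MR² = (2/5)(4.52)(0.17)² = 0.052251 kg·m²; centre at d = 0.101 m, so I = I_cm + Md² gives I = 0.052251 + (4.52)(0.101)² = 0.09836 kg·m².
Solid sphere: I_cm = (2/5)MR² = (2/5)(2.07)(0.415)² = 0.1426 kg·m²; axis through the centre, so I = 0.1426 kg·m².
Total I = 0.09836 + 0.1426 = 0.24096 kg·m².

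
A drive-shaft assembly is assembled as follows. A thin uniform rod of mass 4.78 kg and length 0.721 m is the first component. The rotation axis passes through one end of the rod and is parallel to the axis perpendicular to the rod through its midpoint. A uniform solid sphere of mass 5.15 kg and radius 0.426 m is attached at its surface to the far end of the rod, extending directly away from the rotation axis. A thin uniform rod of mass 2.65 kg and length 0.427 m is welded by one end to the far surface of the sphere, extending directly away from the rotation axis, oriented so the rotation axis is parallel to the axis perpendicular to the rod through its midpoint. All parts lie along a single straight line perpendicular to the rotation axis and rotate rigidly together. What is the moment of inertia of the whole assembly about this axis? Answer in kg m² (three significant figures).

16.5

Thin rod: I_cm = (1/12)ML² = (1/12)(4.78)(0.721)² = 0.20707 kg m²; centre at d = 0.3605 m, so the parallel axis theorem gives I = 0.20707 + (4.78)(0.3605)² = 0.82828 kg m².
Solid sphere: I_cm = (2/5)MR² = (2/5)(5.15)(0.426)² = 0.37384 kg m²; centre at d = 0.3605 + 0.3605 + 0.426 = 1.147 m, so the parallel axis theorem gives I = 0.37384 + (5.15)(1.147)² = 7.1492 kg m².
Thin rod: I_cm = (1/12)ML² = (1/12)(2.65)(0.427)² = 0.040264 kg m²; centre at d = 0.3605 + 0.3605 + 0.426 + 0.426 + 0.2135 = 1.7865 m, so the parallel axis theorem gives I = 0.040264 + (2.65)(1.7865)² = 8.498 kg m².
Total I = 0.82828 + 7.1492 + 8.498 = 16.475 kg m².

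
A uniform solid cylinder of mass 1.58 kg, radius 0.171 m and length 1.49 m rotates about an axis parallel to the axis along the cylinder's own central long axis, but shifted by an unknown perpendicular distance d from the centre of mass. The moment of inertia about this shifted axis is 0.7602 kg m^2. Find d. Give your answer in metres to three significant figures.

0.683

About the centre-of-mass axis, I_cm = (1/2)MR² = (1/2)(1.58)(0.171)² = 0.0231 kg m^2.
Parallel axis theorem: I = I_cm + Md², so Md² = 0.7602 − 0.0231 = 0.7371 kg m^2.
d = √(0.7371 / 1.58) = 0.68302 m.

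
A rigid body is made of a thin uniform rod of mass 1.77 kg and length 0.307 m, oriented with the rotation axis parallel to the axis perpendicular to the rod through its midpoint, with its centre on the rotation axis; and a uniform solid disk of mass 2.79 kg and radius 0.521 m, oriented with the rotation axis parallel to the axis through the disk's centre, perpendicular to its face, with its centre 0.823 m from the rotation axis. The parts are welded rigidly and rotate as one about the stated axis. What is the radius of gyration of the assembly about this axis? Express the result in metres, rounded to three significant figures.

Thin rod: I_cm = (1/12)ML² = (1/12)(1.77)(0.307)² = 0.013902 kg·m²; axis through the centre, so I = 0.013902 kg·m².
Solid disk: I_cm = (1/2)MR² = (1/2)(2.79)(0.521)² = 0.37866 kg·m²; centre at d = 0.823 m, so the parallel axis theorem gives I = 0.37866 + (2.79)(0.823)² = 2.2684 kg·m².
Total I = 2.2823 kg·m²; total mass M = 4.56 kg.
k = √(I/M) = √(2.2823/4.56) = 0.70746 m.

0.707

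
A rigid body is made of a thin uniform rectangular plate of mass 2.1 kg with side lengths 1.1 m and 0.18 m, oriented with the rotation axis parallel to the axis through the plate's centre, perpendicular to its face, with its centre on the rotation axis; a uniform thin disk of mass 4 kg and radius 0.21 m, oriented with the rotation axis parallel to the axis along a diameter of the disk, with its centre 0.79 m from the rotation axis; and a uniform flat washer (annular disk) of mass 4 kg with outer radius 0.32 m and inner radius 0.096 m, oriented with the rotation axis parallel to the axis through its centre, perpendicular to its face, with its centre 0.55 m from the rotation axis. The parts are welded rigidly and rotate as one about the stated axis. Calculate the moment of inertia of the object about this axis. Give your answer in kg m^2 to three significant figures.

Rectangular plate: I_cm = (1/12)M(a²+b²) = (1/12)(2.1)[(1.1)² + (0.18)²] = 0.21742 kg m^2; axis through the centre, so I = 0.21742 kg m^2.
Thin disk: I_cm = (1/4)MR² = (1/4)(4)(0.21)² = 0.0441 kg m^2; centre at d = 0.79 m, so I = I_cm + Md² gives I = 0.0441 + (4)(0.79)² = 2.5405 kg m^2.
Annular disk: I_cm = (1/2)M(R²+r²) = (1/2)(4)[(0.32)² + (0.096)²] = 0.22323 kg m^2; centre at d = 0.55 m, so I = I_cm + Md² gives I = 0.22323 + (4)(0.55)² = 1.4332 kg m^2.
Total I = 0.21742 + 2.5405 + 1.4332 = 4.1912 kg m^2.

4.19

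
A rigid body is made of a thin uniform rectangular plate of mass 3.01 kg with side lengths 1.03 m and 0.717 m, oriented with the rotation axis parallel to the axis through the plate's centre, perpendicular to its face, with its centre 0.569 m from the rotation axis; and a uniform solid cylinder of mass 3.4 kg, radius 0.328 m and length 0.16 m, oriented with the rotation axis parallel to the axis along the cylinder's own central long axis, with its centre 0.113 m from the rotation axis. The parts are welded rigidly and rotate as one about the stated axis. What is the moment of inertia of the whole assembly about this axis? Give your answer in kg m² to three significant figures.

Rectangular plate: I_cm = (1/12)M(a²+b²) = (1/12)(3.01)[(1.03)² + (0.717)²] = 0.39506 kg m²; centre at d = 0.569 m, so I = I_cm + Md² gives I = 0.39506 + (3.01)(0.569)² = 1.3696 kg m².
Solid cylinder: I_cm = (1/2)MR² = (1/2)(3.4)(0.328)² = 0.18289 kg m²; centre at d = 0.113 m, so I = I_cm + Md² gives I = 0.18289 + (3.4)(0.113)² = 0.22631 kg m².
Total I = 1.3696 + 0.22631 = 1.5959 kg m².

1.60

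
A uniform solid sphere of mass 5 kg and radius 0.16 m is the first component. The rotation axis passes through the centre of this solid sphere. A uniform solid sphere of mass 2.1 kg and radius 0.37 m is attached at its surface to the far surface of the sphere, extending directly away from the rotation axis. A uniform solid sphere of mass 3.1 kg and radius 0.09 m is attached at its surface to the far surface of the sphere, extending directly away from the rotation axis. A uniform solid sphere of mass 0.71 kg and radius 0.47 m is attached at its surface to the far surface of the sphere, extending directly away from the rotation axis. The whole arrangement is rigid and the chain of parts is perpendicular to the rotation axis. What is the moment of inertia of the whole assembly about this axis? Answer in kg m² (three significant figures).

5.57

Solid sphere: I_cm = (2/5)MR² = (2/5)(5)(0.16)² = 0.0512 kg m²; axis through the centre, so I = 0.0512 kg m².
Solid sphere: I_cm = (2/5)MR² = (2/5)(2.1)(0.37)² = 0.115 kg m²; centre at d = 0.16 + 0.37 = 0.53 m, so I = I_cm + Md² gives I = 0.115 + (2.1)(0.53)² = 0.70489 kg m².
Solid sphere: I_cm = (2/5)MR² = (2/5)(3.1)(0.09)² = 0.010044 kg m²; centre at d = 0.16 + 0.37 + 0.37 + 0.09 = 0.99 m, so I = I_cm + Md² gives I = 0.010044 + (3.1)(0.99)² = 3.0484 kg m².
Solid sphere: I_cm = (2/5)MR² = (2/5)(0.71)(0.47)² = 0.062736 kg m²; centre at d = 0.16 + 0.37 + 0.37 + 0.09 + 0.09 + 0.47 = 1.55 m, so I = I_cm + Md² gives I = 0.062736 + (0.71)(1.55)² = 1.7685 kg m².
Total I = 0.0512 + 0.70489 + 3.0484 + 1.7685 = 5.573 kg m².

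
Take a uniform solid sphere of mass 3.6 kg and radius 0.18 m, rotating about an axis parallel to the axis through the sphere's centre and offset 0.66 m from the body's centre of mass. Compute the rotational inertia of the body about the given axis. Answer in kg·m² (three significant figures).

I_cm = (2/5)MR² = (2/5)(3.6)(0.18)² = 0.046656 kg·m²; centre at d = 0.66 m, so I = I_cm + Md² gives I = 0.046656 + (3.6)(0.66)² = 1.6148 kg·m².

1.61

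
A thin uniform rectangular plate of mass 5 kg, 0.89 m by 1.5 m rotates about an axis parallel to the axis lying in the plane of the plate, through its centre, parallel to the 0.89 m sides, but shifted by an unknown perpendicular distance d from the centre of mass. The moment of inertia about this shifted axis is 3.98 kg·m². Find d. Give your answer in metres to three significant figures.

0.780

About the centre-of-mass axis, I_cm = (1/12)Mb² = (1/12)(5)(1.5)² = 0.9375 kg·m².
Parallel axis theorem: I = I_cm + Md², so Md² = 3.98 − 0.9375 = 3.0425 kg·m².
d = √(3.0425 / 5) = 0.78006 m.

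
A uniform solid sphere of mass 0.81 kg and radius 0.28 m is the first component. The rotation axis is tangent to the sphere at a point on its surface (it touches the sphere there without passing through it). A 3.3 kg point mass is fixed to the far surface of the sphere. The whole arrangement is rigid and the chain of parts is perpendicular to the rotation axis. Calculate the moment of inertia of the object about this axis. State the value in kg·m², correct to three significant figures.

Solid sphere: I_cm = (2/5)MR² = (2/5)(0.81)(0.28)² = 0.025402 kg·m²; centre at d = 0.28 m, so I = I_cm + Md² gives I = 0.025402 + (0.81)(0.28)² = 0.088906 kg·m².
Point mass: I_cm = 0; centre at d = 0.28 + 0.28 = 0.56 m, so I = I_cm + Md² gives I = 0 + (3.3)(0.56)² = 1.0349 kg·m².
Total I = 0.088906 + 1.0349 = 1.1238 kg·m².

1.12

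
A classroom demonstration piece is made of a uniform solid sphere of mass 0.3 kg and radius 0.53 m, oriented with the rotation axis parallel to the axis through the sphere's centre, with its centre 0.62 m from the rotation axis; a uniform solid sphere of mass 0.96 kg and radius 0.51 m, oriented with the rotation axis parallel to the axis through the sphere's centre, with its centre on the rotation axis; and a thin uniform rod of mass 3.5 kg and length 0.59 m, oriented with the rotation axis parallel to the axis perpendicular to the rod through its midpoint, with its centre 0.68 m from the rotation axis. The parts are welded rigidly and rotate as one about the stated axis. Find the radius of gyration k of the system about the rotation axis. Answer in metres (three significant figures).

Solid sphere: I_cm = (2/5)MR² = (2/5)(0.3)(0.53)² = 0.033708 kg m²; centre at d = 0.62 m, so the parallel axis theorem gives I = 0.033708 + (0.3)(0.62)² = 0.14903 kg m².
Solid sphere: I_cm = (2/5)MR² = (2/5)(0.96)(0.51)² = 0.099878 kg m²; axis through the centre, so I = 0.099878 kg m².
Thin rod: I_cm = (1/12)ML² = (1/12)(3.5)(0.59)² = 0.10153 kg m²; centre at d = 0.68 m, so the parallel axis theorem gives I = 0.10153 + (3.5)(0.68)² = 1.7199 kg m².
Total I = 1.9688 kg m²; total mass M = 4.76 kg.
k = √(I/M) = √(1.9688/4.76) = 0.64313 m.

0.643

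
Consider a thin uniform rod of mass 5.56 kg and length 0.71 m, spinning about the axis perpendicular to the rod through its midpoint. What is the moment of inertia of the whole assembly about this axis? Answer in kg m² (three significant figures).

I_cm = (1/12)ML² = (1/12)(5.56)(0.71)² = 0.23357 kg m²; axis through the centre, so I = 0.23357 kg m².

0.234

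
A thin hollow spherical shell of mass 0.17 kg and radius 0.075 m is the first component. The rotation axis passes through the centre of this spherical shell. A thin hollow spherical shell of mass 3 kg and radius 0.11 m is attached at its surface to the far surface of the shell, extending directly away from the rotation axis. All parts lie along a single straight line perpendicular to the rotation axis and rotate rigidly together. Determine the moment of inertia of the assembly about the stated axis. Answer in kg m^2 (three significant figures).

Spherical shell: I_cm = (2/3)MR² = (2/3)(0.17)(0.075)² = 0.0006375 kg m^2; axis through the centre, so I = 0.0006375 kg m^2.
Spherical shell: I_cm = (2/3)MR² = (2/3)(3)(0.11)² = 0.0242 kg m^2; centre at d = 0.075 + 0.11 = 0.185 m, so the parallel axis theorem gives I = 0.0242 + (3)(0.185)² = 0.12687 kg m^2.
Total I = 0.0006375 + 0.12687 = 0.12751 kg m^2.

0.128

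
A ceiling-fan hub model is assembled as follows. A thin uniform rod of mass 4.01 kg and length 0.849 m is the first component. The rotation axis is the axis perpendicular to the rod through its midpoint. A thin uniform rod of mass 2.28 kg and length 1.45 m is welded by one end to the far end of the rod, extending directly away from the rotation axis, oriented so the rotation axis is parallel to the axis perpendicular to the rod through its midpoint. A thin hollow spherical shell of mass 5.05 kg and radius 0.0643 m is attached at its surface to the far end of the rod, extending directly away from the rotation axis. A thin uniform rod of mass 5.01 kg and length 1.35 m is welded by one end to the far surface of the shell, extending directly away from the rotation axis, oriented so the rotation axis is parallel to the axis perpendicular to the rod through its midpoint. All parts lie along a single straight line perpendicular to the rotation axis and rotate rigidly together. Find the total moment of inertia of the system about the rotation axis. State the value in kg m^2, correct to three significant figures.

Thin rod: I_cm = (1/12)ML² = (1/12)(4.01)(0.849)² = 0.24087 kg m^2; axis through the centre, so I = 0.24087 kg m^2.
Thin rod: I_cm = (1/12)ML² = (1/12)(2.28)(1.45)² = 0.39947 kg m^2; centre at d = 0.4245 + 0.725 = 1.1495 m, so the parallel axis theorem gives I = 0.39947 + (2.28)(1.1495)² = 3.4122 kg m^2.
Spherical shell: I_cm = (2/3)MR² = (2/3)(5.05)(0.0643)² = 0.013919 kg m^2; centre at d = 0.4245 + 0.725 + 0.725 + 0.0643 = 1.9388 m, so the parallel axis theorem gives I = 0.013919 + (5.05)(1.9388)² = 18.997 kg m^2.
Thin rod: I_cm = (1/12)ML² = (1/12)(5.01)(1.35)² = 0.76089 kg m^2; centre at d = 0.4245 + 0.725 + 0.725 + 0.0643 + 0.0643 + 0.675 = 2.6781 m, so the parallel axis theorem gives I = 0.76089 + (5.01)(2.6781)² = 36.694 kg m^2.
Total I = 0.24087 + 3.4122 + 18.997 + 36.694 = 59.343 kg m^2.

59.3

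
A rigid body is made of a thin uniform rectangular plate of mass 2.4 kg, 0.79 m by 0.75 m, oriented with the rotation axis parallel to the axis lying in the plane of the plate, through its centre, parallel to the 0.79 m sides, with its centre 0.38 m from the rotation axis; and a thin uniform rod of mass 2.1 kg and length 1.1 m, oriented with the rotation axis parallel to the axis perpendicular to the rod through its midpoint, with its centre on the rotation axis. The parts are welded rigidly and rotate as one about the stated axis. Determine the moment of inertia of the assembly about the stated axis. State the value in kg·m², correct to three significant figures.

0.671

Rectangular plate: I_cm = (1/12)Mb² = (1/12)(2.4)(0.75)² = 0.1125 kg·m²; centre at d = 0.38 m, so the parallel axis theorem gives I = 0.1125 + (2.4)(0.38)² = 0.45906 kg·m².
Thin rod: I_cm = (1/12)ML² = (1/12)(2.1)(1.1)² = 0.21175 kg·m²; axis through the centre, so I = 0.21175 kg·m².
Total I = 0.45906 + 0.21175 = 0.67081 kg·m².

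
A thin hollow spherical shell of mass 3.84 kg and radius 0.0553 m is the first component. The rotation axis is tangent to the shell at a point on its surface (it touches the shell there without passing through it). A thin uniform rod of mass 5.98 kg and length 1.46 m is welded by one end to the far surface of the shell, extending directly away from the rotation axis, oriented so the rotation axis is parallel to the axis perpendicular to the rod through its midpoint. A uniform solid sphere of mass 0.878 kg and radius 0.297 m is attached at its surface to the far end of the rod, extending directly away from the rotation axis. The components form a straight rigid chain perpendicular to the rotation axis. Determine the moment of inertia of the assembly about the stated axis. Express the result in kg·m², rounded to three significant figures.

8.40

Spherical shell: I_cm = (2/3)MR² = (2/3)(3.84)(0.0553)² = 0.0078287 kg·m²; centre at d = 0.0553 m, so I = I_cm + Md² gives I = 0.0078287 + (3.84)(0.0553)² = 0.019572 kg·m².
Thin rod: I_cm = (1/12)ML² = (1/12)(5.98)(1.46)² = 1.0622 kg·m²; centre at d = 0.0553 + 0.0553 + 0.73 = 0.8406 m, so I = I_cm + Md² gives I = 1.0622 + (5.98)(0.8406)² = 5.2878 kg·m².
Solid sphere: I_cm = (2/5)MR² = (2/5)(0.878)(0.297)² = 0.030979 kg·m²; centre at d = 0.0553 + 0.0553 + 0.73 + 0.73 + 0.297 = 1.8676 m, so I = I_cm + Md² gives I = 0.030979 + (0.878)(1.8676)² = 3.0934 kg·m².
Total I = 0.019572 + 5.2878 + 3.0934 = 8.4007 kg·m².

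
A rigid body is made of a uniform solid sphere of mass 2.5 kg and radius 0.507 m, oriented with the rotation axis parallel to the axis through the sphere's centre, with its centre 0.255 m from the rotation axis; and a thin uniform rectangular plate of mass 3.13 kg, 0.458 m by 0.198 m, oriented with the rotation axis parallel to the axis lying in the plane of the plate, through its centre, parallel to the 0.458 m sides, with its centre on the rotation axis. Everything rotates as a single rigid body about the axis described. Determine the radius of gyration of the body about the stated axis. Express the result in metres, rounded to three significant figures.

0.276

Solid sphere: I_cm = (2/5)MR² = (2/5)(2.5)(0.507)² = 0.25705 kg·m²; centre at d = 0.255 m, so I = I_cm + Md² gives I = 0.25705 + (2.5)(0.255)² = 0.41961 kg·m².
Rectangular plate: I_cm = (1/12)Mb² = (1/12)(3.13)(0.198)² = 0.010226 kg·m²; axis through the centre, so I = 0.010226 kg·m².
Total I = 0.42984 kg·m²; total mass M = 5.63 kg.
k = √(I/M) = √(0.42984/5.63) = 0.27631 m.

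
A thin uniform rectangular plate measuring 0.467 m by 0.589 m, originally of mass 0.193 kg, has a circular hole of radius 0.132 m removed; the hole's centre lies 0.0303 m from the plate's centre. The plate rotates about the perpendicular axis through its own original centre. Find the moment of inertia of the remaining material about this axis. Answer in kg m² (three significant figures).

0.00872

Unpierced body about its centre: I₀ = (1/12)M(a²+b²) = (1/12)(0.193)[(0.467)² + (0.589)²] = 0.0090872 kg m².
The removed disk has mass m = M·πr²/(ab) = (0.193)·π(0.132)²/(0.467·0.589) = 0.038408 kg (same uniform areal density).
Its moment of inertia about the rotation axis (parallel-axis theorem): I_hole = (1/2)mr² + md² = (1/2)(0.038408)(0.132)² + (0.038408)(0.0303)² = 0.00036987 kg m².
Treating the hole as negative mass, I = I₀ − I_hole = 0.0090872 − 0.00036987 = 0.0087174 kg m².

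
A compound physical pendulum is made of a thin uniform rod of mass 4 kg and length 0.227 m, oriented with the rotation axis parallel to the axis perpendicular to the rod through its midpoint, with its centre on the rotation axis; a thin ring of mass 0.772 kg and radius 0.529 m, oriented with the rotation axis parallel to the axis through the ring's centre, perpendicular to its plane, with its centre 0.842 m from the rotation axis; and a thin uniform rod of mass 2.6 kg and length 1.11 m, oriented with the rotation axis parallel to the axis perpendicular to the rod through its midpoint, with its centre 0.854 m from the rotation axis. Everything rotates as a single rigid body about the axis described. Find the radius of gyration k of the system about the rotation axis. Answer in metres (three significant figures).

0.632

Thin rod: I_cm = (1/12)ML² = (1/12)(4)(0.227)² = 0.017176 kg m^2; axis through the centre, so I = 0.017176 kg m^2.
Thin ring: I_cm = MR² = (0.772)(0.529)² = 0.21604 kg m^2; centre at d = 0.842 m, so I = I_cm + Md² gives I = 0.21604 + (0.772)(0.842)² = 0.76336 kg m^2.
Thin rod: I_cm = (1/12)ML² = (1/12)(2.6)(1.11)² = 0.26696 kg m^2; centre at d = 0.854 m, so I = I_cm + Md² gives I = 0.26696 + (2.6)(0.854)² = 2.1632 kg m^2.
Total I = 2.9437 kg m^2; total mass M = 7.372 kg.
k = √(I/M) = √(2.9437/7.372) = 0.63191 m.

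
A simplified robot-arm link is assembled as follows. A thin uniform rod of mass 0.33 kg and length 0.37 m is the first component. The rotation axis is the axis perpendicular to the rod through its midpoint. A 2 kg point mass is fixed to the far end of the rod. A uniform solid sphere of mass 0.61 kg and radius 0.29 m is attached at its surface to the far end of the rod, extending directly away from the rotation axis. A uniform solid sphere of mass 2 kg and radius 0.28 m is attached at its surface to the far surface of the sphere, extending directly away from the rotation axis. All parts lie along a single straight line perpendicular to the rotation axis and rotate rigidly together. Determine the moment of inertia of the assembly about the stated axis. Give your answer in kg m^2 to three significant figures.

Thin rod: I_cm = (1/12)ML² = (1/12)(0.33)(0.37)² = 0.0037647 kg m^2; axis through the centre, so I = 0.0037647 kg m^2.
Point mass: I_cm = 0; centre at d = 0.185 m, so the parallel axis theorem gives I = 0 + (2)(0.185)² = 0.06845 kg m^2.
Solid sphere: I_cm = (2/5)MR² = (2/5)(0.61)(0.29)² = 0.02052 kg m^2; centre at d = 0.185 + 0.29 = 0.475 m, so the parallel axis theorem gives I = 0.02052 + (0.61)(0.475)² = 0.15815 kg m^2.
Solid sphere: I_cm = (2/5)MR² = (2/5)(2)(0.28)² = 0.06272 kg m^2; centre at d = 0.185 + 0.29 + 0.29 + 0.28 = 1.045 m, so the parallel axis theorem gives I = 0.06272 + (2)(1.045)² = 2.2468 kg m^2.
Total I = 0.0037647 + 0.06845 + 0.15815 + 2.2468 = 2.4771 kg m^2.

2.48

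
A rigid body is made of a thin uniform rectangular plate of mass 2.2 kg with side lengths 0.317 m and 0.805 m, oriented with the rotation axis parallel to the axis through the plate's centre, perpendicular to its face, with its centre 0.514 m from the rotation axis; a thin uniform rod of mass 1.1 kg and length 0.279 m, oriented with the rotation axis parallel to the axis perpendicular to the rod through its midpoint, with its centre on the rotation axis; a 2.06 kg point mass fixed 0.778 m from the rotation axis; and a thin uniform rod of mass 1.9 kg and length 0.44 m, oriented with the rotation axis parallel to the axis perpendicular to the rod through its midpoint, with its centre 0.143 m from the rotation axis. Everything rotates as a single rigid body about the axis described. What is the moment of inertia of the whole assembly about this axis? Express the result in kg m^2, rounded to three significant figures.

Rectangular plate: I_cm = (1/12)M(a²+b²) = (1/12)(2.2)[(0.317)² + (0.805)²] = 0.13723 kg m^2; centre at d = 0.514 m, so the parallel axis theorem gives I = 0.13723 + (2.2)(0.514)² = 0.71846 kg m^2.
Thin rod: I_cm = (1/12)ML² = (1/12)(1.1)(0.279)² = 0.0071354 kg m^2; axis through the centre, so I = 0.0071354 kg m^2.
Point mass: I_cm = 0; centre at d = 0.778 m, so the parallel axis theorem gives I = 0 + (2.06)(0.778)² = 1.2469 kg m^2.
Thin rod: I_cm = (1/12)ML² = (1/12)(1.9)(0.44)² = 0.030653 kg m^2; centre at d = 0.143 m, so the parallel axis theorem gives I = 0.030653 + (1.9)(0.143)² = 0.069506 kg m^2.
Total I = 0.71846 + 0.0071354 + 1.2469 + 0.069506 = 2.042 kg m^2.

2.04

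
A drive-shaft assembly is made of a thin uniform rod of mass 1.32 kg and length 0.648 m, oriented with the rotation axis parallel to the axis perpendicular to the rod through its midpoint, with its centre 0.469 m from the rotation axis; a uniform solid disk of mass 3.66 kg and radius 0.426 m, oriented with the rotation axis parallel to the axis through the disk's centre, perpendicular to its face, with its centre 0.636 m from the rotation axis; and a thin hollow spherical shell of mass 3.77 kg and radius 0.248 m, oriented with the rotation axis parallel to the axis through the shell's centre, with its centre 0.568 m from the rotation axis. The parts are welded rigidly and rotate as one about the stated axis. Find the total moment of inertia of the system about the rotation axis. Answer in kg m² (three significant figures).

Thin rod: I_cm = (1/12)ML² = (1/12)(1.32)(0.648)² = 0.046189 kg m²; centre at d = 0.469 m, so I = I_cm + Md² gives I = 0.046189 + (1.32)(0.469)² = 0.33654 kg m².
Solid disk: I_cm = (1/2)MR² = (1/2)(3.66)(0.426)² = 0.3321 kg m²; centre at d = 0.636 m, so I = I_cm + Md² gives I = 0.3321 + (3.66)(0.636)² = 1.8126 kg m².
Spherical shell: I_cm = (2/3)MR² = (2/3)(3.77)(0.248)² = 0.15458 kg m²; centre at d = 0.568 m, so I = I_cm + Md² gives I = 0.15458 + (3.77)(0.568)² = 1.3709 kg m².
Total I = 0.33654 + 1.8126 + 1.3709 = 3.52 kg m².

3.52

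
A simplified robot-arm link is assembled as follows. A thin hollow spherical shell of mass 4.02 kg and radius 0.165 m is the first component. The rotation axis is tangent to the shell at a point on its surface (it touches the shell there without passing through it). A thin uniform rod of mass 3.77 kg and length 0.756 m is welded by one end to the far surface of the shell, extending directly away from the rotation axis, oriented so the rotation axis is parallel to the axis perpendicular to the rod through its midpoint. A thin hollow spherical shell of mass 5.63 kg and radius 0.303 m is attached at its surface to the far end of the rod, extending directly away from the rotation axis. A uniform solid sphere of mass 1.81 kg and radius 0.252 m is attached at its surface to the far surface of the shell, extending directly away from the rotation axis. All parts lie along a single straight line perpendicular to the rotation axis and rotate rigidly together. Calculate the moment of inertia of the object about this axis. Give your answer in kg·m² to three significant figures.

Spherical shell: I_cm = (2/3)MR² = (2/3)(4.02)(0.165)² = 0.072963 kg·m²; centre at d = 0.165 m, so the parallel axis theorem gives I = 0.072963 + (4.02)(0.165)² = 0.18241 kg·m².
Thin rod: I_cm = (1/12)ML² = (1/12)(3.77)(0.756)² = 0.17956 kg·m²; centre at d = 0.165 + 0.165 + 0.378 = 0.708 m, so the parallel axis theorem gives I = 0.17956 + (3.77)(0.708)² = 2.0693 kg·m².
Spherical shell: I_cm = (2/3)MR² = (2/3)(5.63)(0.303)² = 0.34459 kg·m²; centre at d = 0.165 + 0.165 + 0.378 + 0.378 + 0.303 = 1.389 m, so the parallel axis theorem gives I = 0.34459 + (5.63)(1.389)² = 11.207 kg·m².
Solid sphere: I_cm = (2/5)MR² = (2/5)(1.81)(0.252)² = 0.045977 kg·m²; centre at d = 0.165 + 0.165 + 0.378 + 0.378 + 0.303 + 0.303 + 0.252 = 1.944 m, so the parallel axis theorem gives I = 0.045977 + (1.81)(1.944)² = 6.8862 kg·m².
Total I = 0.18241 + 2.0693 + 11.207 + 6.8862 = 20.345 kg·m².

20.3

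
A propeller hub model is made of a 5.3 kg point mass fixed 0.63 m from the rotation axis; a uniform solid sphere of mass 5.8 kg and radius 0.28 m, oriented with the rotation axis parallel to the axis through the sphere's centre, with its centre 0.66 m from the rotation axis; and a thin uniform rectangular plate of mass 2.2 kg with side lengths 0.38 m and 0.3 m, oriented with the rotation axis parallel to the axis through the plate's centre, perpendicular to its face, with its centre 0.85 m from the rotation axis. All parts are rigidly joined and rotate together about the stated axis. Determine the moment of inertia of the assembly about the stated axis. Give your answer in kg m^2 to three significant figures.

6.44

Point mass: I_cm = 0; centre at d = 0.63 m, so I = I_cm + Md² gives I = 0 + (5.3)(0.63)² = 2.1036 kg m^2.
Solid sphere: I_cm = (2/5)MR² = (2/5)(5.8)(0.28)² = 0.18189 kg m^2; centre at d = 0.66 m, so I = I_cm + Md² gives I = 0.18189 + (5.8)(0.66)² = 2.7084 kg m^2.
Rectangular plate: I_cm = (1/12)M(a²+b²) = (1/12)(2.2)[(0.38)² + (0.3)²] = 0.042973 kg m^2; centre at d = 0.85 m, so I = I_cm + Md² gives I = 0.042973 + (2.2)(0.85)² = 1.6325 kg m^2.
Total I = 2.1036 + 2.7084 + 1.6325 = 6.4444 kg m^2.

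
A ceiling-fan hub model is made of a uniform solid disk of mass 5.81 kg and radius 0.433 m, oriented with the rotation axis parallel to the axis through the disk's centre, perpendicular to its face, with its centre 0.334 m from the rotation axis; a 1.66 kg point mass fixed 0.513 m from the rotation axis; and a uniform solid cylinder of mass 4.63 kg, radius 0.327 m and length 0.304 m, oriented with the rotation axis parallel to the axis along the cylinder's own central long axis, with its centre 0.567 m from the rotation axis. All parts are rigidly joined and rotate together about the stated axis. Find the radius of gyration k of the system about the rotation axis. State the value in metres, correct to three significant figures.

Solid disk: I_cm = (1/2)MR² = (1/2)(5.81)(0.433)² = 0.54466 kg m²; centre at d = 0.334 m, so the parallel axis theorem gives I = 0.54466 + (5.81)(0.334)² = 1.1928 kg m².
Point mass: I_cm = 0; centre at d = 0.513 m, so the parallel axis theorem gives I = 0 + (1.66)(0.513)² = 0.43686 kg m².
Solid cylinder: I_cm = (1/2)MR² = (1/2)(4.63)(0.327)² = 0.24754 kg m²; centre at d = 0.567 m, so the parallel axis theorem gives I = 0.24754 + (4.63)(0.567)² = 1.736 kg m².
Total I = 3.3657 kg m²; total mass M = 12.1 kg.
k = √(I/M) = √(3.3657/12.1) = 0.52741 m.

0.527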